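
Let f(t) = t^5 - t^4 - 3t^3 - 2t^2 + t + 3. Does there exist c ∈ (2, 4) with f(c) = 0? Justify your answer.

Such a root exists.

f(2) = -11 and f(4) = 551, which have opposite signs.
Since f is a polynomial it is continuous on [2, 4].
By the Intermediate Value Theorem f must vanish at some point of (2, 4).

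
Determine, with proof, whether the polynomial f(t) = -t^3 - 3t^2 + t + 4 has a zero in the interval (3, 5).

f has no root in that interval.

The endpoint values f(3) = -47 and f(5) = -191 are both negative. Claim: f(t) < 0 for every t in (3, 5).
Substitute t = 3 + u, where 0 < u < 2 on the interval. Expanding, f(3 + u) = -u^3 - 12u^2 - 44u - 47.
All 4 nonzero coefficients of this polynomial in u are negative; hence for u > 0 the value is a sum of negative terms (the constant -47 among them).
So f is strictly negative on (3, 5); no root exists in the interval.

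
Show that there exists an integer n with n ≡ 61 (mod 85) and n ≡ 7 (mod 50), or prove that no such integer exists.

There is no such integer.

Reduce both congruences modulo 5, which divides 85 and 50: they say n ≡ 61 (mod 5) and n ≡ 7 (mod 5).
These are incompatible: 61 − 7 = 54 is not divisible by 5.
Hence the system has no solution.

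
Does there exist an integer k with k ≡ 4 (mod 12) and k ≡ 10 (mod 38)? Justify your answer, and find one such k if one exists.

k = 124

The moduli are not coprime: gcd(12, 38) = 2. Compatibility requires 2 ∣ (10 − 4) = 6, which holds, so solutions exist.
Write k = 4 + 12t. Then 12t ≡ 10 − 4 ≡ 6 (mod 38); dividing through by 2 gives 6t ≡ 3 (mod 19).
To invert 6 modulo 19: 19 = 3·6 + 1, 6 = 6·1 + 0, and unwinding, 1 = 19 − 3·6. Thus 6⁻¹ ≡ -3 ≡ 16 (mod 19).
Therefore t ≡ 16·3 = 48 ≡ 10 (mod 19).
Then k = 4 + 12·10 = 124.
Check: 124 mod 12 = 4, 124 mod 38 = 10. ✓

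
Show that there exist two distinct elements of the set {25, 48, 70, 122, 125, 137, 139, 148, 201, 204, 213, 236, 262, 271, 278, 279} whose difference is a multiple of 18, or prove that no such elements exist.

Two integers differ by a multiple of 18 exactly when they have the same residue mod 18. The residues are 25↦7, 48↦12, 70↦16, 122↦14, 125↦17, 137↦11, 139↦13, 148↦4, 201↦3, 204↦6, 213↦15, 236↦2, 262↦10, 271↦1, 278↦8, 279↦9.
No residue repeats among the 16 elements, so no pair has difference ≡ 0 (mod 18).

There is no such pair.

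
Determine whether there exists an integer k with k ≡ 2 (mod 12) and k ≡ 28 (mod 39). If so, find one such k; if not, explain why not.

There is no such integer.

gcd(12, 39) = 3. If k ≡ 2 (mod 12) and k ≡ 28 (mod 39), then k ≡ 2 (mod 3) and k ≡ 28 (mod 3).
However 2 ≡ 2 and 28 ≡ 1 (mod 3), and 2 ≠ 1.
So no integer satisfies both congruences.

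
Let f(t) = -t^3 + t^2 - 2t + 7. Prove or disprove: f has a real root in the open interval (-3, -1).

f(-3) = 49 and f(-1) = 11, both positive.
The derivative f'(t) = -3t^2 + 2t - 2 is a quadratic with discriminant 2² − 4·(-3)·(-2) = -20 < 0; it never vanishes, so it is always negative (sign of the leading coefficient).
Hence f is strictly decreasing on ℝ, and in particular on [-3, -1]. A strictly monotone function with same-sign endpoint values stays positive on the whole interval, so f has no zero in (-3, -1).

No.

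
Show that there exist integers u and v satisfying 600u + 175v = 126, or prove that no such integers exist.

There are no such integers.

Any value of 600u + 175v is a multiple of gcd(600, 175) = 25.
However 126 leaves remainder 1 on division by 25.
Therefore 600u + 175v = 126 has no solution in integers.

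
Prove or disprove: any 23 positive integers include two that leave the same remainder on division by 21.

Partition the integers by their residue mod 21; there are 21 classes.
With 23 integers and only 21 classes, the pigeonhole principle forces two of them, say a and b, into the same class.
So a and b have equal remainders mod 21, which is exactly what was to be shown.

Yes, this is always true.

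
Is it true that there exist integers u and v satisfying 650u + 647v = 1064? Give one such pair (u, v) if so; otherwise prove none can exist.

650 and 647 are coprime, so 650u + 647v ranges over all of ℤ.
Dividing repeatedly: 650 = 1·647 + 3, 647 = 215·3 + 2, 3 = 1·2 + 1, 2 = 2·1 + 0.
Back-substituting, 1 = 3 − 1·2 = 3 − (647 − 215·3) = −647 + 216·3 = −647 + 216·(650 − 1·647) = 216·650 − 217·647; that is, 650·216 + 647·(-217) = 1.
Times 1064: 650·229824 + 647·(-230888) = 1064, so (229824, -230888) solves it.
Shifting by a multiple of (647, −650) keeps it a solution: u = 229824 − 355·647 = 139, v = -230888 + 355·650 = -138.
Check: 650·139 + 647·(-138) = 90350 − 89286 = 1064. ✓

u = 139, v = -138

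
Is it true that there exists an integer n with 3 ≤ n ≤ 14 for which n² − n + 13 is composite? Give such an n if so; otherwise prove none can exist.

At n = 11: 11² − 11 + 13 = 123 = 3·41, which is composite.

n = 11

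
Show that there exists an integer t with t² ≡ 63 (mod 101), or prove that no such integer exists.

No such integer exists.

Apply Euler's criterion with the prime 101: 63 is a quadratic residue iff 63^50 ≡ 1 (mod 101), and a non-residue iff it is ≡ −1.
Squaring successively (mod 101): 63^2 = 3969 ≡ 30; 63^4 ≡ 30² = 900 ≡ 92; 63^8 ≡ 92² = 8464 ≡ 81; 63^16 ≡ 81² = 6561 ≡ 97; 63^32 ≡ 97² = 9409 ≡ 16.
Since 50 = 32 + 16 + 2, 63^50 ≡ 16 · 97 · 30; multiplying out mod 101: 16·97 = 1552 ≡ 37, then 37·30 = 1110 ≡ 100. Thus 63^50 ≡ 100 ≡ −1 (mod 101).
By Euler's criterion 63 is a quadratic non-residue mod 101: no t satisfies t² ≡ 63 (mod 101).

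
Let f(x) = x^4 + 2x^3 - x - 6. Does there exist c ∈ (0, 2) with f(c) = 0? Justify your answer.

Yes, such a c exists.

f(0) = -6 and f(2) = 24, which have opposite signs.
f is continuous everywhere (it is a polynomial), in particular on [0, 2].
By the Intermediate Value Theorem, f takes the value 0 somewhere in the open interval.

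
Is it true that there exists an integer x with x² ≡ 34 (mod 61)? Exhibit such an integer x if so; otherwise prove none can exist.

Take x = 20. Then 20² = 400 = 6·61 + 34, so 20² ≡ 34 (mod 61).

x = 20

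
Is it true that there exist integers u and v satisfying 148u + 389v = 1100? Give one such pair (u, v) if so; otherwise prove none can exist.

Since gcd(148, 389) = 1, every integer is an integer combination of 148 and 389.
Run the Euclidean algorithm on 389 and 148: 389 = 2·148 + 93, 148 = 1·93 + 55, 93 = 1·55 + 38, 55 = 1·38 + 17, 38 = 2·17 + 4, 17 = 4·4 + 1, 4 = 4·1 + 0.
Unwinding: 1 = 17 − 4·4 = 17 − 4·(38 − 2·17) = −4·38 + 9·17 = −4·38 + 9·(55 − 1·38) = 9·55 − 13·38 = 9·55 − 13·(93 − 1·55) = −13·93 + 22·55 = −13·93 + 22·(148 − 1·93) = 22·148 − 35·93 = 22·148 − 35·(389 − 2·148) = −35·389 + 92·148, i.e. 148·92 + 389·(-35) = 1.
Scaling by 1100 gives the particular solution (u, v) = (101200, -38500).
Subtracting 260·389 from u and adding 260·148 to v gives the tidier solution (60, -20).
Check: 148·60 + 389·(-20) = 8880 − 7780 = 1100. ✓

u = 60, v = -20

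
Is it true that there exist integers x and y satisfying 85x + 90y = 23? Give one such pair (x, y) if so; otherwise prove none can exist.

gcd(85, 90) = 5, so every integer of the form 85x + 90y is a multiple of 5.
But 23 is not a multiple of 5 (it leaves remainder 3).
So the equation is unsolvable over ℤ.

There are no such integers.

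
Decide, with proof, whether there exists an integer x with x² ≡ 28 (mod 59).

x = 21 works: 21² = 441, and 441 − 28 = 413 = 7·59.

x = 21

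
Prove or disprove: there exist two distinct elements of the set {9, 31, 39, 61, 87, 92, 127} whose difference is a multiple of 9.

There is no such pair.

Reduce each element modulo 9: 9↦0, 31↦4, 39↦3, 61↦7, 87↦6, 92↦2, 127↦1.
These 7 residues are pairwise different, hence no difference of two elements is divisible by 9.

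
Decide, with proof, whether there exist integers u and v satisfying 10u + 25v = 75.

u = 0, v = 3

Since gcd(10, 25) = 5 and 75 = 5·15, Bézout's identity guarantees a solution.
Dividing through by 5 reduces the equation to 2u + 5v = 15.
Run the Euclidean algorithm on 5 and 2: 5 = 2·2 + 1, 2 = 2·1 + 0.
Unwinding: 1 = 5 − 2·2, i.e. 2·(-2) + 5·1 = 1.
Scaling by 15 gives the particular solution (u, v) = (-30, 15).
Shifting by a multiple of (5, −2) keeps it a solution: u = -30 + 6·5 = 0, v = 15 − 6·2 = 3.
Check: 10·0 + 25·3 = 0 + 75 = 75. ✓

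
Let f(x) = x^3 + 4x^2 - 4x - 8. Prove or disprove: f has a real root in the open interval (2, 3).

No such root exists.

f(2) = 8 and f(3) = 43, both positive, so a sign-change argument is unavailable; we show f keeps this sign on the whole interval.
Substitute x = 2 + u, where 0 < u < 1 on the interval. Expanding, f(2 + u) = u^3 + 10u^2 + 24u + 8.
The nonzero coefficients here are all positive, so for u > 0 every term is positive (or zero), and the constant term 8 is strictly positive.
Therefore f(x) > 0 throughout (2, 3), and f has no zero there.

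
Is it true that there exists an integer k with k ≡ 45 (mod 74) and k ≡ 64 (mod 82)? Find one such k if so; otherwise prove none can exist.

gcd(74, 82) = 2. If k ≡ 45 (mod 74) and k ≡ 64 (mod 82), then k ≡ 45 (mod 2) and k ≡ 64 (mod 2).
However 45 ≡ 1 and 64 ≡ 0 (mod 2), and 1 ≠ 0.
So no integer satisfies both congruences.

No, no such integer exists.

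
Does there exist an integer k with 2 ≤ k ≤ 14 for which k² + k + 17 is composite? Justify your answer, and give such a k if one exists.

The values for k = 2, 3, …, 14 are 23, 29, 37, 47, 59, 73, 89, 107, 127, 149, 173, 199, 227, and each of these is prime.
So no value in the range makes the expression composite.

No, no such integer k in that range exists.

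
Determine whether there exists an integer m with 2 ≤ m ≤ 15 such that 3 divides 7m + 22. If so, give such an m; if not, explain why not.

Try m = 2: 7·2 + 22 = 36 = 12·3, which is divisible by 3.

m = 2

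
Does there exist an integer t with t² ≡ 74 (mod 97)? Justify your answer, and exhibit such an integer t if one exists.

Apply Euler's criterion with the prime 97: 74 is a quadratic residue iff 74^48 ≡ 1 (mod 97), and a non-residue iff it is ≡ −1.
Repeated squaring mod 97: 74^2 = 5476 ≡ 44; 74^4 ≡ 44² = 1936 ≡ 93; 74^8 ≡ 93² = 8649 ≡ 16; 74^16 ≡ 16² = 256 ≡ 62; 74^32 ≡ 62² = 3844 ≡ 61.
Since 48 = 32 + 16, 74^48 ≡ 61 · 62; multiplying out mod 97: 61·62 = 3782 ≡ 96. Thus 74^48 ≡ 96 ≡ −1 (mod 97).
By Euler's criterion 74 is a quadratic non-residue mod 97: no t satisfies t² ≡ 74 (mod 97).

No such integer exists.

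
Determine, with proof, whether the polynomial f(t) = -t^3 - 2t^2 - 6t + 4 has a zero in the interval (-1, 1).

Yes, f has a root in the interval.

f(-1) = 9 and f(1) = -5, which have opposite signs.
As a polynomial, f is continuous on every closed interval.
By the Intermediate Value Theorem f must vanish at some point of (-1, 1).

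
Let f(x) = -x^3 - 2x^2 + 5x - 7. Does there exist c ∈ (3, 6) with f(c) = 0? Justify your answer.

The endpoint values f(3) = -37 and f(6) = -265 are both negative. Claim: f(x) < 0 for every x in (3, 6).
Substitute x = 3 + u, where 0 < u < 3 on the interval. Expanding, f(3 + u) = -u^3 - 11u^2 - 34u - 37.
The nonzero coefficients here are all negative, so for u > 0 every term is negative (or zero), and the constant term -37 is strictly negative.
So f is strictly negative on (3, 6); no root exists in the interval.

No such root exists.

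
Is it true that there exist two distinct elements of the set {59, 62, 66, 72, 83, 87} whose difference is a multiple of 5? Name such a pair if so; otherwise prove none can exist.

62 and 72 are such a pair.

62 mod 5 = 2 and 72 mod 5 = 2, so 72 − 62 = 10 = 2·5.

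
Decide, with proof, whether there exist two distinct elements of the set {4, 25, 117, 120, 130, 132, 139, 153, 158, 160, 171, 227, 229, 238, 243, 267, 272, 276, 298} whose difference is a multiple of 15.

Reduce each element mod 15: 4↦4, 25↦10, 117↦12, 120↦0, 130↦10, 132↦12, 139↦4, 153↦3, 158↦8, 160↦10, 171↦6, 227↦2, 229↦4, 238↦13, 243↦3, 267↦12, 272↦2, 276↦6, 298↦13. The residue 4 repeats (at 4 and 139), and 139 − 4 = 135 = 9·15.

Yes: 4 and 139.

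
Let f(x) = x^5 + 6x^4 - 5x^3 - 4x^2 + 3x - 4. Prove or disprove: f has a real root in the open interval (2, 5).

The endpoint values f(2) = 74 and f(5) = 6161 are both positive. Claim: f(x) > 0 for every x in (2, 5).
Substitute x = 2 + u, where 0 < u < 3 on the interval. Expanding, f(2 + u) = u^5 + 16u^4 + 83u^3 + 190u^2 + 199u + 74.
The nonzero coefficients here are all positive, so for u > 0 every term is positive (or zero), and the constant term 74 is strictly positive.
Therefore f(x) > 0 throughout (2, 5), and f has no zero there.

f has no root in that interval.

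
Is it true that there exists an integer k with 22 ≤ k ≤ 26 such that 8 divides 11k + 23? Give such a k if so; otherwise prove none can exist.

The values of 11k + 23 for k = 22, 23, …, 26 are 265, 276, 287, 298, 309; reduced mod 8 these are 1, 4, 7, 2, 5.
Since 0 is absent from this list, 8 ∤ 11k + 23 for every k with 22 ≤ k ≤ 26.

There is no such integer k in that range.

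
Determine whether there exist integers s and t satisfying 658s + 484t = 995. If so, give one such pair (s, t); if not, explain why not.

Both 658 and 484 are divisible by gcd(658, 484) = 2, hence so is any combination 658s + 484t.
However 995 leaves remainder 1 on division by 2.
Hence no integers s, t satisfy the equation.

No, no such integers exist.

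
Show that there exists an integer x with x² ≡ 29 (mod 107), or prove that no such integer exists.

x = 55

x = 55 works: 55² = 3025, and 3025 − 29 = 2996 = 28·107.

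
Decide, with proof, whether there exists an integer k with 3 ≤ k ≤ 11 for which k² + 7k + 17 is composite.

k = 6

At k = 6: 6² + 7·6 + 17 = 95 = 5·19, which is composite.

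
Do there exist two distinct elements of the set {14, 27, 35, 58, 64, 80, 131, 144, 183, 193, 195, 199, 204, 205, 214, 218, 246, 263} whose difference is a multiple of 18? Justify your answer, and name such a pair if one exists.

No, no such pair exists.

Reduce each element modulo 18: 14↦14, 27↦9, 35↦17, 58↦4, 64↦10, 80↦8, 131↦5, 144↦0, 183↦3, 193↦13, 195↦15, 199↦1, 204↦6, 205↦7, 214↦16, 218↦2, 246↦12, 263↦11.
No residue repeats among the 18 elements, so no pair has difference ≡ 0 (mod 18).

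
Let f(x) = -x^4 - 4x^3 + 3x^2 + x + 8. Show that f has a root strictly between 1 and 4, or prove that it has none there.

Such a root exists.

f(1) = 7 and f(4) = -452, which have opposite signs.
f is continuous everywhere (it is a polynomial), in particular on [1, 4].
By the Intermediate Value Theorem f must vanish at some point of (1, 4).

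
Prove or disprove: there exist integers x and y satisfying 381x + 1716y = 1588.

gcd(381, 1716) = 3, so every integer of the form 381x + 1716y is a multiple of 3.
However 1588 leaves remainder 1 on division by 3.
So the equation is unsolvable over ℤ.

There are no such integers.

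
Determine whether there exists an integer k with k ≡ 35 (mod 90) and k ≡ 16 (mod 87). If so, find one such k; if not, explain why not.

gcd(90, 87) = 3. If k ≡ 35 (mod 90) and k ≡ 16 (mod 87), then k ≡ 35 (mod 3) and k ≡ 16 (mod 3).
But 35 mod 3 = 2 while 16 mod 3 = 1, a contradiction.
Hence the system has no solution.

No such integer exists.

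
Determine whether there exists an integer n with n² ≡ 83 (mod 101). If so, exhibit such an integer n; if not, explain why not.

Apply Euler's criterion with the prime 101: 83 is a quadratic residue iff 83^50 ≡ 1 (mod 101), and a non-residue iff it is ≡ −1.
Repeated squaring mod 101: 83^2 = 6889 ≡ 21; 83^4 ≡ 21² = 441 ≡ 37; 83^8 ≡ 37² = 1369 ≡ 56; 83^16 ≡ 56² = 3136 ≡ 5; 83^32 ≡ 5² = 25 ≡ 25.
Since 50 = 32 + 16 + 2, 83^50 ≡ 25 · 5 · 21; multiplying out mod 101: 25·5 = 125 ≡ 24, then 24·21 = 504 ≡ 100. Thus 83^50 ≡ 100 ≡ −1 (mod 101).
By Euler's criterion 83 is a quadratic non-residue mod 101: no n satisfies n² ≡ 83 (mod 101).

No such integer exists.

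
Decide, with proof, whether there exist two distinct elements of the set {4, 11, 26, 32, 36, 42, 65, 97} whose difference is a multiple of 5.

Both 11 and 26 leave remainder 1 on division by 5; their difference 15 = 3·5 is a multiple of 5.

11 and 26 are such a pair.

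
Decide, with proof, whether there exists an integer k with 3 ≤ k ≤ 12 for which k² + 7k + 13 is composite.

At k = 4: 4² + 7·4 + 13 = 57 = 3·19, which is composite.

k = 4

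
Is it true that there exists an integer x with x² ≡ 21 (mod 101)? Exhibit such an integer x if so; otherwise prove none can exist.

x = 18

Take x = 18. Then 18² = 324 = 3·101 + 21, so 18² ≡ 21 (mod 101).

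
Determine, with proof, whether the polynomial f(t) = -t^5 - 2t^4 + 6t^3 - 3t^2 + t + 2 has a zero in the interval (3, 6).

f(3) = -265 and f(6) = -9172, both negative, so a sign-change argument is unavailable; we show f keeps this sign on the whole interval.
Shift to the endpoint 3: with t = 3 + u (0 < u < 3), one computes f(3 + u) = -u^5 - 17u^4 - 108u^3 - 327u^2 - 476u - 265.
The nonzero coefficients here are all negative, so for u > 0 every term is negative (or zero), and the constant term -265 is strictly negative.
Therefore f(t) < 0 throughout (3, 6), and f has no zero there.

f has no root in that interval.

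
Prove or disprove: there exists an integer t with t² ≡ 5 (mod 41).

t = 13

Take t = 13. Then 13² = 169 = 4·41 + 5, so 13² ≡ 5 (mod 41).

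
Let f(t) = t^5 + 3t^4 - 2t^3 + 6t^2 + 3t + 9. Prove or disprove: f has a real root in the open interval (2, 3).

f has no root in that interval.

The endpoint values f(2) = 103 and f(3) = 504 are both positive. Claim: f(t) > 0 for every t in (2, 3).
Shift to the endpoint 2: with t = 2 + u (0 < u < 1), one computes f(2 + u) = u^5 + 13u^4 + 62u^3 + 146u^2 + 179u + 103.
The nonzero coefficients here are all positive, so for u > 0 every term is positive (or zero), and the constant term 103 is strictly positive.
Therefore f(t) > 0 throughout (2, 3), and f has no zero there.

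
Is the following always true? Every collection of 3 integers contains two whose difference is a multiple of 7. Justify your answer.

No, the set {4, 5, 6} is a counterexample.

Try 3 consecutive integers, 4, 5, 6. Their remainders mod 7 are 4, 5, 6 — pairwise different, as any 3 ≤ 7 consecutive integers have distinct residues.
The differences between them range over 1, …, 2, none of which is divisible by 7.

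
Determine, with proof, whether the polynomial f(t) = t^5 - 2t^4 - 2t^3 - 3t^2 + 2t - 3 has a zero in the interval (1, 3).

Yes, f has a root in the interval.

f(1) = -7 and f(3) = 3, which have opposite signs.
As a polynomial, f is continuous on every closed interval.
By the Intermediate Value Theorem, f takes the value 0 somewhere in the open interval.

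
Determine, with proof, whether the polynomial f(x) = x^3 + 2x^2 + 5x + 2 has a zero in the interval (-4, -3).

f has no root in that interval.

f(-4) = -50 and f(-3) = -22, both negative.
f'(x) = 3x^2 + 4x + 5 has discriminant 4² − 4·3·5 = -44 < 0, so f' has no real roots and is positive for every real x.
Hence f is strictly increasing on ℝ, and in particular on [-4, -3]. A strictly monotone function with same-sign endpoint values stays negative on the whole interval, so f has no zero in (-4, -3).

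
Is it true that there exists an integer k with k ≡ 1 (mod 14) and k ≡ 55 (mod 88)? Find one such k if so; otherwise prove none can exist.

gcd(14, 88) = 2. A simultaneous solution exists iff 1 ≡ 55 (mod 2); here 1 mod 2 = 1 = 55 mod 2, so it does.
Write k = 1 + 14t. Then 14t ≡ 55 − 1 ≡ 54 (mod 88); dividing through by 2 gives 7t ≡ 27 (mod 44).
Since 7·19 = 133 = 3·44 + 1, the inverse of 7 mod 44 is 19.
Multiplying by 19: t ≡ 19·27 = 513 ≡ 29 (mod 44).
Then k = 1 + 14·29 = 407.
Indeed 407 ≡ 1 (mod 14) and 407 ≡ 55 (mod 88).

k = 407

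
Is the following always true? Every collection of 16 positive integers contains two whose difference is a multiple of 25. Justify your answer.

Try 16 consecutive integers, 4, 5, …, 19. Their remainders mod 25 are 4, 5, 6, 7, 8, 9, 10, 11, 12, 13, 14, 15, 16, 17, 18, 19 — pairwise different, as any 16 ≤ 25 consecutive integers have distinct residues.
The differences between them range over 1, …, 15, none of which is divisible by 25.

No, the set {4, 5, 6, 7, 8, 9, 10, 11, 12, 13, 14, 15, 16, 17, 18, 19} is a counterexample.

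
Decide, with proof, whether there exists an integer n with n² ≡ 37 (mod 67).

n = 38 works: 38² = 1444, and 1444 − 37 = 1407 = 21·67.

n = 38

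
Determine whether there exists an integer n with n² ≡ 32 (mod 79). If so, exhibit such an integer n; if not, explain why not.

n = 36

n = 36 works: 36² = 1296, and 1296 − 32 = 1264 = 16·79.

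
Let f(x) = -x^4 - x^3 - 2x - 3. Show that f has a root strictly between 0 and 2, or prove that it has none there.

No.

The endpoint values f(0) = -3 and f(2) = -31 are both negative. Claim: f(x) < 0 for every x in (0, 2).
The nonzero coefficients of f are all negative, so for x > 0 every term of f(x) is negative (the constant term -3 strictly so).
So f is strictly negative on (0, 2); no root exists in the interval.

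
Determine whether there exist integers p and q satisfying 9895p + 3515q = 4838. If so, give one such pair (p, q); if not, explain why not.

No, no such integers exist.

Any value of 9895p + 3515q is a multiple of gcd(9895, 3515) = 5.
But 4838 = 5·967 + 3, so 5 ∤ 4838.
Hence no integers p, q satisfy the equation.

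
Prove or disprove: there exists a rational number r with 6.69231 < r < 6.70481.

Look for a denominator N such that an integer falls strictly between N·6.69231 and N·6.70481. N = 10 works: 10·6.69231 = 66.92310 < 67 < 67.04810 = 10·6.70481.
Dividing back, 6.69231 < 67/10 < 6.70481, and 67/10 is rational.

r = 67/10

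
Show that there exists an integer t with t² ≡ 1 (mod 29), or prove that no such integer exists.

Take t = 1. Then 1² = 1, and since 0 ≤ 1 < 29 this is already reduced: 1² ≡ 1 (mod 29).

t = 1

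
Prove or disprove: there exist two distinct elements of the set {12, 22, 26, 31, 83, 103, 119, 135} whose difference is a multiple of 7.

Reduce each element mod 7: 12↦5, 22↦1, 26↦5, 31↦3, 83↦6, 103↦5, 119↦0, 135↦2. The residue 5 repeats (at 12 and 26), and 26 − 12 = 14 = 2·7.

The pair (12, 26) works.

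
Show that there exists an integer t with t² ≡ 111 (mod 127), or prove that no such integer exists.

There is no such integer.

127 is prime, so by Euler's criterion 111 is a square mod 127 iff 111^((127−1)/2) = 111^63 ≡ 1 (mod 127).
Squaring successively (mod 127): 111^2 = 12321 ≡ 2; 111^4 ≡ 2² = 4 ≡ 4; 111^8 ≡ 4² = 16 ≡ 16; 111^16 ≡ 16² = 256 ≡ 2; 111^32 ≡ 2² = 4 ≡ 4.
Since 63 = 32 + 16 + 8 + 4 + 2 + 1, 111^63 ≡ 4 · 2 · 16 · 4 · 2 · 111; multiplying out mod 127: 4·2 = 8 ≡ 8, then 8·16 = 128 ≡ 1, then 1·4 = 4 ≡ 4, then 4·2 = 8 ≡ 8, then 8·111 = 888 ≡ 126. Thus 111^63 ≡ 126 ≡ −1 (mod 127).
The value −1 means 111 is a non-residue modulo 127, so t² ≡ 111 (mod 127) is impossible.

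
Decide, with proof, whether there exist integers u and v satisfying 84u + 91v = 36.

No such integers exist.

gcd(84, 91) = 7, so every integer of the form 84u + 91v is a multiple of 7.
But 36 = 7·5 + 1, so 7 ∤ 36.
Hence no integers u, v satisfy the equation.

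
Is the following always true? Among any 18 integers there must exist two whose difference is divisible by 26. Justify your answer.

No, the set {78, 79, 80, 81, 82, 83, 84, 85, 86, 87, 88, 89, 90, 91, 92, 93, 94, 95} is a counterexample.

Try 18 consecutive integers, 78, 79, …, 95. Their remainders mod 26 are 0, 1, 2, 3, 4, 5, 6, 7, 8, 9, 10, 11, 12, 13, 14, 15, 16, 17 — pairwise different, as any 18 ≤ 26 consecutive integers have distinct residues.
The differences between them range over 1, …, 17, none of which is divisible by 26.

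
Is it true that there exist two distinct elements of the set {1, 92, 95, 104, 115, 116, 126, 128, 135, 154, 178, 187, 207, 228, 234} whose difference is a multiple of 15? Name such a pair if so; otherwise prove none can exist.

No such pair exists.

Two integers differ by a multiple of 15 exactly when they have the same residue mod 15. The residues are 1↦1, 92↦2, 95↦5, 104↦14, 115↦10, 116↦11, 126↦6, 128↦8, 135↦0, 154↦4, 178↦13, 187↦7, 207↦12, 228↦3, 234↦9.
These 15 residues are pairwise different, hence no difference of two elements is divisible by 15.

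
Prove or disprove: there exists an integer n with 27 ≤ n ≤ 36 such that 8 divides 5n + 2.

For n = 27, 28, 29 the values 137, 142, 147 are not multiples of 8. At n = 30 we get 5·30 + 2 = 152, and 152 = 8·19.

n = 30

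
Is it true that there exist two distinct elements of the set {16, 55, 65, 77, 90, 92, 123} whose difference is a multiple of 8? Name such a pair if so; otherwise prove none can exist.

No, no such pair exists.

Residues mod 8: 16↦0, 55↦7, 65↦1, 77↦5, 90↦2, 92↦4, 123↦3.
No residue repeats among the 7 elements, so no pair has difference ≡ 0 (mod 8).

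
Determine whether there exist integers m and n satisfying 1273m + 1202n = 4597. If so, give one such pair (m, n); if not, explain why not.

1273 and 1202 are coprime, so 1273m + 1202n ranges over all of ℤ.
Dividing repeatedly: 1273 = 1·1202 + 71, 1202 = 16·71 + 66, 71 = 1·66 + 5, 66 = 13·5 + 1, 5 = 5·1 + 0.
Unwinding: 1 = 66 − 13·5 = 66 − 13·(71 − 1·66) = −13·71 + 14·66 = −13·71 + 14·(1202 − 16·71) = 14·1202 − 237·71 = 14·1202 − 237·(1273 − 1·1202) = −237·1273 + 251·1202, i.e. 1273·(-237) + 1202·251 = 1.
Times 4597: 1273·(-1089489) + 1202·1153847 = 4597, so (-1089489, 1153847) solves it.
The general solution is m = -1089489 + 1202k, n = 1153847 − 1273k; taking k = 907 gives the smaller pair m = 725, n = -764.
Check: 1273·725 + 1202·(-764) = 922925 − 918328 = 4597. ✓

m = 725, n = -764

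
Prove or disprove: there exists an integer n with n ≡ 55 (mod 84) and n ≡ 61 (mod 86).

The moduli are not coprime: gcd(84, 86) = 2. Compatibility requires 2 ∣ (61 − 55) = 6, which holds, so solutions exist.
Put n = 55 + 84t, so we need 84t ≡ 6 (mod 86), equivalently (divide by 2) 42t ≡ 3 (mod 43).
To invert 42 modulo 43: 43 = 1·42 + 1, 42 = 42·1 + 0, and unwinding, 1 = 43 − 1·42. Thus 42⁻¹ ≡ -1 ≡ 42 (mod 43).
Multiplying by 42: t ≡ 42·3 = 126 ≡ 40 (mod 43).
Then n = 55 + 84·40 = 3415.
Verify: 3415 = 40·84 + 55 and 3415 = 39·86 + 61. ✓

n = 3415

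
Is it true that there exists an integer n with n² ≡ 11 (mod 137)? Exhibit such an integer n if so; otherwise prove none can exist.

n = 55

Take n = 55. Then 55² = 3025 = 22·137 + 11, so 55² ≡ 11 (mod 137).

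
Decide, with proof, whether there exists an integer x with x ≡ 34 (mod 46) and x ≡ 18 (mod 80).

x = 1138

Here gcd(46, 80) = 2, and both 34 and 18 leave remainder 0 mod 2, so the system is consistent.
Write x = 34 + 46t. Then 46t ≡ 18 − 34 ≡ 64 (mod 80); dividing through by 2 gives 23t ≡ 32 (mod 40).
Since 23·7 = 161 = 4·40 + 1, the inverse of 23 mod 40 is 7.
Multiplying by 7: t ≡ 7·32 = 224 ≡ 24 (mod 40).
Then x = 34 + 46·24 = 1138.
Verify: 1138 = 24·46 + 34 and 1138 = 14·80 + 18. ✓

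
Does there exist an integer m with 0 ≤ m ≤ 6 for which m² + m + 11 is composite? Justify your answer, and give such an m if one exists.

The values for m = 0, 1, …, 6 are 11, 13, 17, 23, 31, 41, 53, and each of these is prime.
So no value in the range makes the expression composite.

No, no such integer m in that range exists.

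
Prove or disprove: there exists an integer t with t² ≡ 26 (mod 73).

Apply Euler's criterion with the prime 73: 26 is a quadratic residue iff 26^36 ≡ 1 (mod 73), and a non-residue iff it is ≡ −1.
Squaring successively (mod 73): 26^2 = 676 ≡ 19; 26^4 ≡ 19² = 361 ≡ 69; 26^8 ≡ 69² = 4761 ≡ 16; 26^16 ≡ 16² = 256 ≡ 37; 26^32 ≡ 37² = 1369 ≡ 55.
Since 36 = 32 + 4, 26^36 ≡ 55 · 69; multiplying out mod 73: 55·69 = 3795 ≡ 72. Thus 26^36 ≡ 72 ≡ −1 (mod 73).
The value −1 means 26 is a non-residue modulo 73, so t² ≡ 26 (mod 73) is impossible.

There is no such integer.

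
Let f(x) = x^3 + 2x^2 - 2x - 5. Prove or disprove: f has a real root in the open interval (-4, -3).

f(-4) = -29 and f(-3) = -8, both negative, so a sign-change argument is unavailable; we show f keeps this sign on the whole interval.
Shift to the endpoint -3: with x = -3 − u (0 < u < 1), one computes f(-3 − u) = -u^3 - 7u^2 - 13u - 8.
All 4 nonzero coefficients of this polynomial in u are negative; hence for u > 0 the value is a sum of negative terms (the constant -8 among them).
Therefore f(x) < 0 throughout (-4, -3), and f has no zero there.

f has no root in that interval.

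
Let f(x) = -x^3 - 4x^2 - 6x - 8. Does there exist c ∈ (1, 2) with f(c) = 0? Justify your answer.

f(1) = -19 and f(2) = -44, both negative.
The derivative f'(x) = -3x^2 - 8x - 6 is a quadratic with discriminant (-8)² − 4·(-3)·(-6) = -8 < 0; it never vanishes, so it is always negative (sign of the leading coefficient).
Hence f is strictly decreasing on ℝ, and in particular on [1, 2]. A strictly monotone function with same-sign endpoint values stays negative on the whole interval, so f has no zero in (1, 2).

f has no root in that interval.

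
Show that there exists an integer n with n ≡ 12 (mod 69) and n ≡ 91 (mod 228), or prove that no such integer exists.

Reduce both congruences modulo 3, which divides 69 and 228: they say n ≡ 12 (mod 3) and n ≡ 91 (mod 3).
But 12 mod 3 = 0 while 91 mod 3 = 1, a contradiction.
Therefore no such n exists.

No such integer exists.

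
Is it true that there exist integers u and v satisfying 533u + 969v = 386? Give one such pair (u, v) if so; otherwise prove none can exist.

533 and 969 are coprime, so 533u + 969v ranges over all of ℤ.
Run the Euclidean algorithm on 969 and 533: 969 = 1·533 + 436, 533 = 1·436 + 97, 436 = 4·97 + 48, 97 = 2·48 + 1, 48 = 48·1 + 0.
Unwinding: 1 = 97 − 2·48 = 97 − 2·(436 − 4·97) = −2·436 + 9·97 = −2·436 + 9·(533 − 1·436) = 9·533 − 11·436 = 9·533 − 11·(969 − 1·533) = −11·969 + 20·533, i.e. 533·20 + 969·(-11) = 1.
Scaling by 386 gives the particular solution (u, v) = (7720, -4246).
Shifting by a multiple of (969, −533) keeps it a solution: u = 7720 − 7·969 = 937, v = -4246 + 7·533 = -515.
Check: 533·937 + 969·(-515) = 499421 − 499035 = 386. ✓

u = 937, v = -515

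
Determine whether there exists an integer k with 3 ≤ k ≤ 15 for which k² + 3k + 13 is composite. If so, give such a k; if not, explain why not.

k = 13

At k = 13: 13² + 3·13 + 13 = 221 = 13·17, which is composite.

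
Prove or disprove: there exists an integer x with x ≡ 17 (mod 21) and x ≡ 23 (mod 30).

x = 143

Here gcd(21, 30) = 3, and both 17 and 23 leave remainder 2 mod 3, so the system is consistent.
List candidates x ≡ 17 (mod 21): 17, 38, 59, 80, 101, 122, 143. Modulo 30 these are 17, 8, 29, 20, 11, 2, 23; 143 gives 23 as required.
Verify: 143 = 6·21 + 17 and 143 = 4·30 + 23. ✓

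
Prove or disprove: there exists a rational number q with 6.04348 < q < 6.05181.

Multiplying by 20: 20·6.04348 = 120.86960 and 20·6.05181 = 121.03620, so the integer 121 lies strictly between them.
So q = 121/20 works: it is a ratio of integers, and dividing 20·6.04348 < 121 < 20·6.05181 through by 20 gives 6.04348 < 121/20 < 6.05181.

q = 121/20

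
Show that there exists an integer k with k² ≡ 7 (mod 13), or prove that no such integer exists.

No, no such integer exists.

Squares mod 13 repeat after k = 6 (as (−k)² = k²); for k = 0..6 they are 0, 1, 4, 9, 3, 12, 10.
The set of squares mod 13 is therefore {0, 1, 3, 4, 9, 10, 12}, which does not contain 7.
Hence no integer k has k² ≡ 7 (mod 13).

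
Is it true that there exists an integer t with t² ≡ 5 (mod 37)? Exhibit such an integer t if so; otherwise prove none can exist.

No such integer exists.

Apply Euler's criterion with the prime 37: 5 is a quadratic residue iff 5^18 ≡ 1 (mod 37), and a non-residue iff it is ≡ −1.
Repeated squaring mod 37: 5^2 = 25 ≡ 25; 5^4 ≡ 25² = 625 ≡ 33; 5^8 ≡ 33² = 1089 ≡ 16; 5^16 ≡ 16² = 256 ≡ 34.
Since 18 = 16 + 2, 5^18 ≡ 34 · 25; multiplying out mod 37: 34·25 = 850 ≡ 36. Thus 5^18 ≡ 36 ≡ −1 (mod 37).
By Euler's criterion 5 is a quadratic non-residue mod 37: no t satisfies t² ≡ 5 (mod 37).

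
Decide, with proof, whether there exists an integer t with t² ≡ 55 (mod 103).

Take t = 63. Then 63² = 3969 = 38·103 + 55, so 63² ≡ 55 (mod 103).

t = 63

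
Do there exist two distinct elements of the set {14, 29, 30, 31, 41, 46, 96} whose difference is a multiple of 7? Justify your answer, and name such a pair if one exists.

No, no such pair exists.

Residues mod 7: 14↦0, 29↦1, 30↦2, 31↦3, 41↦6, 46↦4, 96↦5.
These 7 residues are pairwise different, hence no difference of two elements is divisible by 7.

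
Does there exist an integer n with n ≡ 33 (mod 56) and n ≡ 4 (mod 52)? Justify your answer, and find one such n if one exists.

No such integer exists.

Reduce both congruences modulo 4, which divides 56 and 52: they say n ≡ 33 (mod 4) and n ≡ 4 (mod 4).
However 33 ≡ 1 and 4 ≡ 0 (mod 4), and 1 ≠ 0.
So no integer satisfies both congruences.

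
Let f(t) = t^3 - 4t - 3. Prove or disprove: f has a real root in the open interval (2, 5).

f(2) = -3 and f(5) = 102, which have opposite signs.
Since f is a polynomial it is continuous on [2, 5].
By the Intermediate Value Theorem f must vanish at some point of (2, 5).

Yes, f has a root in the interval.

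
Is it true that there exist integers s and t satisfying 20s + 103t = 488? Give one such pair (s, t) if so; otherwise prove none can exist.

s = 45, t = -4

20 and 103 are coprime, so 20s + 103t ranges over all of ℤ.
Euclidean algorithm: 103 = 5·20 + 3, 20 = 6·3 + 2, 3 = 1·2 + 1, 2 = 2·1 + 0.
Unwinding: 1 = 3 − 1·2 = 3 − (20 − 6·3) = −20 + 7·3 = −20 + 7·(103 − 5·20) = 7·103 − 36·20, i.e. 20·(-36) + 103·7 = 1.
Multiplying through by 488: s = (-36)·488 = -17568, t = 7·488 = 3416 is a solution.
Shifting by a multiple of (103, −20) keeps it a solution: s = -17568 + 171·103 = 45, t = 3416 − 171·20 = -4.
Indeed 20·45 + 103·(-4) = 900 − 412 = 488.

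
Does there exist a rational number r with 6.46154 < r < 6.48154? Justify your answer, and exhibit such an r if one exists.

Look for a denominator N such that an integer falls strictly between N·6.46154 and N·6.48154. N = 15 works: 15·6.46154 = 96.92310 < 97 < 97.22310 = 15·6.48154.
So r = 97/15 works: it is a ratio of integers, and dividing 15·6.46154 < 97 < 15·6.48154 through by 15 gives 6.46154 < 97/15 < 6.48154.

r = 97/15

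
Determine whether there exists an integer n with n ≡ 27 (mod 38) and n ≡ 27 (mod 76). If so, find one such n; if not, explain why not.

Here gcd(38, 76) = 38, and both 27 and 27 leave remainder 27 mod 38, so the system is consistent.
The smallest candidate n = 27 works directly: 27 ≡ 27 (mod 76).
Indeed 27 ≡ 27 (mod 38) and 27 ≡ 27 (mod 76).

n = 27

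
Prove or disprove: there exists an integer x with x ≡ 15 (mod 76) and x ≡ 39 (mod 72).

gcd(76, 72) = 4. A simultaneous solution exists iff 15 ≡ 39 (mod 4); here 15 mod 4 = 3 = 39 mod 4, so it does.
List candidates x ≡ 15 (mod 76): 15, 91, 167, 243, 319, 395, 471. Modulo 72 these are 15, 19, 23, 27, 31, 35, 39; 471 gives 39 as required.
Verify: 471 = 6·76 + 15 and 471 = 6·72 + 39. ✓

x = 471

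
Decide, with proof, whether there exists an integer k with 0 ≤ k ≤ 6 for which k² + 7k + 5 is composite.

At k = 4: 4² + 7·4 + 5 = 49 = 7·7, which is composite.

k = 4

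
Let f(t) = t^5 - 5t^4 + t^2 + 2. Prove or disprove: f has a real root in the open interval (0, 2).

f(0) = 2 and f(2) = -42, which have opposite signs.
As a polynomial, f is continuous on every closed interval.
By the Intermediate Value Theorem, f takes the value 0 somewhere in the open interval.

Yes, f has a root in the interval.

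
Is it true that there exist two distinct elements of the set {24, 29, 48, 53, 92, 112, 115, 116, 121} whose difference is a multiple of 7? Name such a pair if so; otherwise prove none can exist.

Yes: 24 and 115.

Reduce each element mod 7: 24↦3, 29↦1, 48↦6, 53↦4, 92↦1, 112↦0, 115↦3, 116↦4, 121↦2. The residue 3 repeats (at 24 and 115), and 115 − 24 = 91 = 13·7.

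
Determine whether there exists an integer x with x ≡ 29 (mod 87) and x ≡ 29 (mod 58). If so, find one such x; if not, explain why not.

x = 29

The moduli are not coprime: gcd(87, 58) = 29. Compatibility requires 29 ∣ (29 − 29) = 0, which holds, so solutions exist.
In fact x = 29 itself already satisfies 29 mod 58 = 29.
Verify: 29 = 0·87 + 29 and 29 = 0·58 + 29. ✓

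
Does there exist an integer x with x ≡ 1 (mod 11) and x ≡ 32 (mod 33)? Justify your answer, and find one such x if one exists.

No, no such integer exists.

Reduce both congruences modulo 11, which divides 11 and 33: they say x ≡ 1 (mod 11) and x ≡ 32 (mod 11).
But 1 mod 11 = 1 while 32 mod 11 = 10, a contradiction.
Therefore no such x exists.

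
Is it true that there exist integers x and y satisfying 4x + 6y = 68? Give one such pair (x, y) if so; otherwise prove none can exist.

gcd(4, 6) = 2, and 2 divides 68, so integer solutions exist.
Dividing through by 2 reduces the equation to 2x + 3y = 34.
Dividing repeatedly: 3 = 1·2 + 1, 2 = 2·1 + 0.
Back-substituting, 1 = 3 − 1·2; that is, 2·(-1) + 3·1 = 1.
Scaling by 34 gives the particular solution (x, y) = (-34, 34).
Adding 12·3 to x and subtracting 12·2 from y gives the tidier solution (2, 10).
Check: 4·2 + 6·10 = 8 + 60 = 68. ✓

x = 2, y = 10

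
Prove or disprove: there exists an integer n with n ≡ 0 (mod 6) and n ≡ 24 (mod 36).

n = 24

The moduli are not coprime: gcd(6, 36) = 6. Compatibility requires 6 ∣ (24 − 0) = 24, which holds, so solutions exist.
List candidates n ≡ 0 (mod 6): 0, 6, 12, 18, 24. Modulo 36 these are 0, 6, 12, 18, 24; 24 gives 24 as required.
Check: 24 mod 6 = 0, 24 mod 36 = 24. ✓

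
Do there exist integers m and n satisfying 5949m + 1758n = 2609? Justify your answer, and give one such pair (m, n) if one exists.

Any value of 5949m + 1758n is a multiple of gcd(5949, 1758) = 3.
But 2609 = 3·869 + 2, so 3 ∤ 2609.
Therefore 5949m + 1758n = 2609 has no solution in integers.

No such integers exist.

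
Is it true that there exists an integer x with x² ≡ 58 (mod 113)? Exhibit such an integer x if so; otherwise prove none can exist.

No such integer exists.

Apply Euler's criterion with the prime 113: 58 is a quadratic residue iff 58^56 ≡ 1 (mod 113), and a non-residue iff it is ≡ −1.
Repeated squaring mod 113: 58^2 = 3364 ≡ 87; 58^4 ≡ 87² = 7569 ≡ 111; 58^8 ≡ 111² = 12321 ≡ 4; 58^16 ≡ 4² = 16 ≡ 16; 58^32 ≡ 16² = 256 ≡ 30.
Since 56 = 32 + 16 + 8, 58^56 ≡ 30 · 16 · 4; multiplying out mod 113: 30·16 = 480 ≡ 28, then 28·4 = 112 ≡ 112. Thus 58^56 ≡ 112 ≡ −1 (mod 113).
The value −1 means 58 is a non-residue modulo 113, so x² ≡ 58 (mod 113) is impossible.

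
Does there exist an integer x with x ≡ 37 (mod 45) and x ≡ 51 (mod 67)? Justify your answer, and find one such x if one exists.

The moduli 45 and 67 are coprime, so by the Chinese Remainder Theorem a unique solution modulo 3015 exists.
Write x = 37 + 45t and require 37 + 45t ≡ 51 (mod 67), i.e. 45t ≡ 14 (mod 67).
To invert 45 modulo 67: 67 = 1·45 + 22, 45 = 2·22 + 1, 22 = 22·1 + 0, and unwinding, 1 = 45 − 2·22 = 45 − 2·(67 − 1·45) = −2·67 + 3·45. Thus 45⁻¹ ≡ 3 (mod 67).
Therefore t ≡ 3·14 = 42 (mod 67).
Taking t = 42 gives x = 37 + 45·42 = 1927.
Check: 1927 mod 45 = 37, 1927 mod 67 = 51. ✓

x = 1927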